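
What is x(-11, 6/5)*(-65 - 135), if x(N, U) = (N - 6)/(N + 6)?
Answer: -680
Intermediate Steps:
x(N, U) = (-6 + N)/(6 + N)
x(-11, 6/5)*(-65 - 135) = ((-6 - 11)/(6 - 11))*(-65 - 135) = (-17/(-5))*(-200) = -1/5*(-17)*(-200) = (17/5)*(-200) = -680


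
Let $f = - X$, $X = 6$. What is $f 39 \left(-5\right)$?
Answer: $1170$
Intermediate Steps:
$f = -6$ ($f = \left(-1\right) 6 = -6$)
$f 39 \left(-5\right) = \left(-6\right) 39 \left(-5\right) = \left(-234\right) \left(-5\right) = 1170$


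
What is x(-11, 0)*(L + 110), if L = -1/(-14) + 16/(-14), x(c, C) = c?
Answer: -16775/14 ≈ -1198.2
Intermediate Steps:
L = -15/14 (L = -1*(-1/14) + 16*(-1/14) = 1/14 - 8/7 = -15/14 ≈ -1.0714)
x(-11, 0)*(L + 110) = -11*(-15/14 + 110) = -11*1525/14 = -16775/14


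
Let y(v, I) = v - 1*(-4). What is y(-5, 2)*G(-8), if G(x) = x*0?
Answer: 0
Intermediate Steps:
G(x) = 0
y(v, I) = 4 + v (y(v, I) = v + 4 = 4 + v)
y(-5, 2)*G(-8) = (4 - 5)*0 = -1*0 = 0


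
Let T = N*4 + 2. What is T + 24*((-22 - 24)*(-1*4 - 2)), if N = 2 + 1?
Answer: 6638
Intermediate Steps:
N = 3
T = 14 (T = 3*4 + 2 = 12 + 2 = 14)
T + 24*((-22 - 24)*(-1*4 - 2)) = 14 + 24*((-22 - 24)*(-1*4 - 2)) = 14 + 24*(-46*(-4 - 2)) = 14 + 24*(-46*(-6)) = 14 + 24*276 = 14 + 6624 = 6638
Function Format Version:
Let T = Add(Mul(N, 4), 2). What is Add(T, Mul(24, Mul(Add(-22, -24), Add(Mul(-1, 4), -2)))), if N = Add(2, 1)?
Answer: 6638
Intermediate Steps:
N = 3
T = 14 (T = Add(Mul(3, 4), 2) = Add(12, 2) = 14)
Add(T, Mul(24, Mul(Add(-22, -24), Add(Mul(-1, 4), -2)))) = Add(14, Mul(24, Mul(Add(-22, -24), Add(Mul(-1, 4), -2)))) = Add(14, Mul(24, Mul(-46, Add(-4, -2)))) = Add(14, Mul(24, Mul(-46, -6))) = Add(14, Mul(24, 276)) = Add(14, 6624) = 6638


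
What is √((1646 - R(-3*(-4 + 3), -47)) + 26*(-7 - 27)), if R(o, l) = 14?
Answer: 2*√187 ≈ 27.350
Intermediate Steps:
√((1646 - R(-3*(-4 + 3), -47)) + 26*(-7 - 27)) = √((1646 - 1*14) + 26*(-7 - 27)) = √((1646 - 14) + 26*(-34)) = √(1632 - 884) = √748 = 2*√187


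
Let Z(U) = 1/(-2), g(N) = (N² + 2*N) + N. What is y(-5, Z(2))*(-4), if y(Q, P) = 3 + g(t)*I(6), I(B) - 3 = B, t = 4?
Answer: -1020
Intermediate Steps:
I(B) = 3 + B
g(N) = N² + 3*N
Z(U) = -½
y(Q, P) = 255 (y(Q, P) = 3 + (4*(3 + 4))*(3 + 6) = 3 + (4*7)*9 = 3 + 28*9 = 3 + 252 = 255)
y(-5, Z(2))*(-4) = 255*(-4) = -1020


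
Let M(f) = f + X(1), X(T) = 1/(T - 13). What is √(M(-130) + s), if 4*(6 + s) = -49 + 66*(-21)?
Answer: I*√17814/6 ≈ 22.245*I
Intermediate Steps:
X(T) = 1/(-13 + T)
s = -1459/4 (s = -6 + (-49 + 66*(-21))/4 = -6 + (-49 - 1386)/4 = -6 + (¼)*(-1435) = -6 - 1435/4 = -1459/4 ≈ -364.75)
M(f) = -1/12 + f (M(f) = f + 1/(-13 + 1) = f + 1/(-12) = f - 1/12 = -1/12 + f)
√(M(-130) + s) = √((-1/12 - 130) - 1459/4) = √(-1561/12 - 1459/4) = √(-2969/6) = I*√17814/6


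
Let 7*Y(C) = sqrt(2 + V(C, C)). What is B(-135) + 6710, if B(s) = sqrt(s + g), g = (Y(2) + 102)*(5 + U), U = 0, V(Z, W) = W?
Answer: 6710 + sqrt(18445)/7 ≈ 6729.4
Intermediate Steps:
Y(C) = sqrt(2 + C)/7
g = 3580/7 (g = (sqrt(2 + 2)/7 + 102)*(5 + 0) = (sqrt(4)/7 + 102)*5 = ((1/7)*2 + 102)*5 = (2/7 + 102)*5 = (716/7)*5 = 3580/7 ≈ 511.43)
B(s) = sqrt(3580/7 + s) (B(s) = sqrt(s + 3580/7) = sqrt(3580/7 + s))
B(-135) + 6710 = sqrt(25060 + 49*(-135))/7 + 6710 = sqrt(25060 - 6615)/7 + 6710 = sqrt(18445)/7 + 6710 = 6710 + sqrt(18445)/7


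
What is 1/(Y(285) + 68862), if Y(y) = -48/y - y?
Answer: 95/6514799 ≈ 1.4582e-5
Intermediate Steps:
Y(y) = -y - 48/y
1/(Y(285) + 68862) = 1/((-1*285 - 48/285) + 68862) = 1/((-285 - 48*1/285) + 68862) = 1/((-285 - 16/95) + 68862) = 1/(-27091/95 + 68862) = 1/(6514799/95) = 95/6514799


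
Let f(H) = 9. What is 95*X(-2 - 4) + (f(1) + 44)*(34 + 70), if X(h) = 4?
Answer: 5892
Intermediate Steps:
95*X(-2 - 4) + (f(1) + 44)*(34 + 70) = 95*4 + (9 + 44)*(34 + 70) = 380 + 53*104 = 380 + 5512 = 5892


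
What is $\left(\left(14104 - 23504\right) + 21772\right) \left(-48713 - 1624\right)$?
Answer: $-622769364$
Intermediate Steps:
$\left(\left(14104 - 23504\right) + 21772\right) \left(-48713 - 1624\right) = \left(-9400 + 21772\right) \left(-50337\right) = 12372 \left(-50337\right) = -622769364$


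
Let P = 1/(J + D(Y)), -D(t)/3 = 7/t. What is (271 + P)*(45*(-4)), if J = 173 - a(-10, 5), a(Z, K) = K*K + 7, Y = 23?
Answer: -8731850/179 ≈ -48781.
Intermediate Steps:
a(Z, K) = 7 + K² (a(Z, K) = K² + 7 = 7 + K²)
J = 141 (J = 173 - (7 + 5²) = 173 - (7 + 25) = 173 - 1*32 = 173 - 32 = 141)
D(t) = -21/t
P = 23/3222 (P = 1/(141 - 21/23) = 1/(3222/23) = 23/3222 ≈ 0.0071384)
(271 + P)*(45*(-4)) = (271 + 23/3222)*(45*(-4)) = (873185/3222)*(-180) = -8731850/179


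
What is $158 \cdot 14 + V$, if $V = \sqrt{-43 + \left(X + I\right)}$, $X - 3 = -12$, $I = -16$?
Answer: $2212 + 2 i \sqrt{17} \approx 2212.0 + 8.2462 i$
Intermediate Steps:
$X = -9$ ($X = 3 - 12 = -9$)
$V = 2 i \sqrt{17}$ ($V = \sqrt{-43 - 25} = \sqrt{-68} = 2 i \sqrt{17} \approx 8.2462 i$)
$158 \cdot 14 + V = 158 \cdot 14 + 2 i \sqrt{17} = 2212 + 2 i \sqrt{17}$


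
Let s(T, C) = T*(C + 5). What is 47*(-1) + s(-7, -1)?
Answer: -75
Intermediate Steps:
s(T, C) = T*(5 + C)
47*(-1) + s(-7, -1) = 47*(-1) - 7*(5 - 1) = -47 - 7*4 = -47 - 28 = -75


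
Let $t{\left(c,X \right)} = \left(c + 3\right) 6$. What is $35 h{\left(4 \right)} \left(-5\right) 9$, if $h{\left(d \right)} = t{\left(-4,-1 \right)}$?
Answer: $9450$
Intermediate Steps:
$t{\left(c,X \right)} = 18 + 6 c$ ($t{\left(c,X \right)} = \left(3 + c\right) 6 = 18 + 6 c$)
$h{\left(d \right)} = -6$ ($h{\left(d \right)} = 18 + 6 \left(-4\right) = 18 - 24 = -6$)
$35 h{\left(4 \right)} \left(-5\right) 9 = 35 \left(\left(-6\right) \left(-5\right)\right) 9 = 35 \cdot 30 \cdot 9 = 1050 \cdot 9 = 9450$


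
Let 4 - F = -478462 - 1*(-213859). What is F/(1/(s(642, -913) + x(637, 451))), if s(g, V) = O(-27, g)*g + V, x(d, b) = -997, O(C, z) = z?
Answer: 108556080178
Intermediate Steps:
s(g, V) = V + g**2 (s(g, V) = g*g + V = g**2 + V = V + g**2)
F = 264607 (F = 4 - (-478462 - 1*(-213859)) = 4 - (-478462 + 213859) = 4 - 1*(-264603) = 4 + 264603 = 264607)
F/(1/(s(642, -913) + x(637, 451))) = 264607/(1/((-913 + 642**2) - 997)) = 264607/(1/((-913 + 412164) - 997)) = 264607/(1/(411251 - 997)) = 264607/(1/410254) = 264607*410254 = 108556080178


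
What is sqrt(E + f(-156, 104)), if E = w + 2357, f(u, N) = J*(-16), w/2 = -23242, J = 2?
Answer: I*sqrt(44159) ≈ 210.14*I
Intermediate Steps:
w = -46484 (w = 2*(-23242) = -46484)
f(u, N) = -32 (f(u, N) = 2*(-16) = -32)
E = -44127 (E = -46484 + 2357 = -44127)
sqrt(E + f(-156, 104)) = sqrt(-44127 - 32) = sqrt(-44159) = I*sqrt(44159)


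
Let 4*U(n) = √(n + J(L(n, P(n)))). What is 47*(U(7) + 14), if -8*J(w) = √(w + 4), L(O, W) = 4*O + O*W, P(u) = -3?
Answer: 658 + 47*√(112 - 2*√11)/16 ≈ 688.15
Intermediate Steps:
J(w) = -√(4 + w)/8 (J(w) = -√(w + 4)/8 = -√(4 + w)/8)
U(n) = √(n - √(4 + n)/8)/4 (U(n) = √(n - √(4 + n*(4 - 3))/8)/4 = √(n - √(4 + n*1)/8)/4 = √(n - √(4 + n)/8)/4)
47*(U(7) + 14) = 47*(√(-2*√(4 + 7) + 16*7)/16 + 14) = 47*(√(-2*√11 + 112)/16 + 14) = 47*(√(112 - 2*√11)/16 + 14) = 47*(14 + √(112 - 2*√11)/16) = 658 + 47*√(112 - 2*√11)/16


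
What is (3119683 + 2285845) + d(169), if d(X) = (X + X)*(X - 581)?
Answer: 5266272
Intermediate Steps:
d(X) = 2*X*(-581 + X) (d(X) = (2*X)*(-581 + X) = 2*X*(-581 + X))
(3119683 + 2285845) + d(169) = (3119683 + 2285845) + 2*169*(-581 + 169) = 5405528 + 2*169*(-412) = 5405528 - 139256 = 5266272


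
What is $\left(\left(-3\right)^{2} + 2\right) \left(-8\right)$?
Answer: $-88$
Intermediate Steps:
$\left(\left(-3\right)^{2} + 2\right) \left(-8\right) = \left(9 + 2\right) \left(-8\right) = 11 \left(-8\right) = -88$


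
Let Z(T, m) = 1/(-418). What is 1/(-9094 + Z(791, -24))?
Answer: -418/3801293 ≈ -0.00010996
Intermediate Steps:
Z(T, m) = -1/418
1/(-9094 + Z(791, -24)) = 1/(-9094 - 1/418) = 1/(-3801293/418) = -418/3801293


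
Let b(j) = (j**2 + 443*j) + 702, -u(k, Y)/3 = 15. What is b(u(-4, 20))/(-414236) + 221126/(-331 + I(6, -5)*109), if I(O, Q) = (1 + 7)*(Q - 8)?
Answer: -22849396000/1208222853 ≈ -18.912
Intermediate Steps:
u(k, Y) = -45 (u(k, Y) = -3*15 = -45)
I(O, Q) = -64 + 8*Q (I(O, Q) = 8*(-8 + Q) = -64 + 8*Q)
b(j) = 702 + j**2 + 443*j
b(u(-4, 20))/(-414236) + 221126/(-331 + I(6, -5)*109) = (702 + (-45)**2 + 443*(-45))/(-414236) + 221126/(-331 + (-64 + 8*(-5))*109) = (702 + 2025 - 19935)*(-1/414236) + 221126/(-331 + (-64 - 40)*109) = -17208*(-1/414236) + 221126/(-331 - 104*109) = 4302/103559 + 221126/(-331 - 11336) = 4302/103559 + 221126/(-11667) = 4302/103559 + 221126*(-1/11667) = 4302/103559 - 221126/11667 = -22849396000/1208222853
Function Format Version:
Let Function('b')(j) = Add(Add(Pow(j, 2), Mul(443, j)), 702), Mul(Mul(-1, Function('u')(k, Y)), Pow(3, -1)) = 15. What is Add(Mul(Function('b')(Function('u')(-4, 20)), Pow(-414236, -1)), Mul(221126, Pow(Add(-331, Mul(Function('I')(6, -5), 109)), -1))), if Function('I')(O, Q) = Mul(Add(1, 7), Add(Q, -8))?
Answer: Rational(-22849396000, 1208222853) ≈ -18.912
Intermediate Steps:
Function('u')(k, Y) = -45 (Function('u')(k, Y) = Mul(-3, 15) = -45)
Function('I')(O, Q) = Add(-64, Mul(8, Q)) (Function('I')(O, Q) = Mul(8, Add(-8, Q)) = Add(-64, Mul(8, Q)))
Function('b')(j) = Add(702, Pow(j, 2), Mul(443, j))
Add(Mul(Function('b')(Function('u')(-4, 20)), Pow(-414236, -1)), Mul(221126, Pow(Add(-331, Mul(Function('I')(6, -5), 109)), -1))) = Add(Mul(Add(702, Pow(-45, 2), Mul(443, -45)), Pow(-414236, -1)), Mul(221126, Pow(Add(-331, Mul(Add(-64, Mul(8, -5)), 109)), -1))) = Add(Mul(Add(702, 2025, -19935), Rational(-1, 414236)), Mul(221126, Pow(Add(-331, Mul(Add(-64, -40), 109)), -1))) = Add(Mul(-17208, Rational(-1, 414236)), Mul(221126, Pow(Add(-331, Mul(-104, 109)), -1))) = Add(Rational(4302, 103559), Mul(221126, Pow(Add(-331, -11336), -1))) = Add(Rational(4302, 103559), Mul(221126, Pow(-11667, -1))) = Add(Rational(4302, 103559), Mul(221126, Rational(-1, 11667))) = Add(Rational(4302, 103559), Rational(-221126, 11667)) = Rational(-22849396000, 1208222853)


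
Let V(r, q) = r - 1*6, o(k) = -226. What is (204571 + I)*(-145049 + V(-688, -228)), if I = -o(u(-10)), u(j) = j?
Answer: -29847729171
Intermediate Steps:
V(r, q) = -6 + r (V(r, q) = r - 6 = -6 + r)
I = 226 (I = -1*(-226) = 226)
(204571 + I)*(-145049 + V(-688, -228)) = (204571 + 226)*(-145049 + (-6 - 688)) = 204797*(-145049 - 694) = 204797*(-145743) = -29847729171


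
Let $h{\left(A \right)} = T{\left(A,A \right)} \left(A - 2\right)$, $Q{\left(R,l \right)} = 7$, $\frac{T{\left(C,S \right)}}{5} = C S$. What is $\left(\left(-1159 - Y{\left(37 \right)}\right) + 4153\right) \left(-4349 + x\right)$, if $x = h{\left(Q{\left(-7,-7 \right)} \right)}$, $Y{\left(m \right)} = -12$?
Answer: $-9390744$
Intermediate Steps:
$T{\left(C,S \right)} = 5 C S$
$h{\left(A \right)} = 5 A^{2} \left(-2 + A\right)$ ($h{\left(A \right)} = 5 A A \left(A - 2\right) = 5 A^{2} \left(-2 + A\right)$)
$x = 1225$ ($x = 5 \cdot 7^{2} \left(-2 + 7\right) = 5 \cdot 49 \cdot 5 = 1225$)
$\left(\left(-1159 - Y{\left(37 \right)}\right) + 4153\right) \left(-4349 + x\right) = \left(\left(-1159 - -12\right) + 4153\right) \left(-4349 + 1225\right) = \left(\left(-1159 + 12\right) + 4153\right) \left(-3124\right) = \left(-1147 + 4153\right) \left(-3124\right) = 3006 \left(-3124\right) = -9390744$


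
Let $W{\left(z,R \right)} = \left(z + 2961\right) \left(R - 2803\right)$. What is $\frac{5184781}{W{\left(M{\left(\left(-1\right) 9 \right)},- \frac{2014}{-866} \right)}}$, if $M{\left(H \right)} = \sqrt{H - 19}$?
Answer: $- \frac{949639303179}{1518905218844} + \frac{320715739 i \sqrt{7}}{759452609422} \approx -0.62521 + 0.0011173 i$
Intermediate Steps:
$M{\left(H \right)} = \sqrt{-19 + H}$
$W{\left(z,R \right)} = \left(-2803 + R\right) \left(2961 + z\right)$ ($W{\left(z,R \right)} = \left(2961 + z\right) \left(-2803 + R\right) = \left(-2803 + R\right) \left(2961 + z\right)$)
$\frac{5184781}{W{\left(M{\left(\left(-1\right) 9 \right)},- \frac{2014}{-866} \right)}} = \frac{5184781}{-8299683 - 2803 \sqrt{-19 - 9} + 2961 \left(- \frac{2014}{-866}\right) + - \frac{2014}{-866} \sqrt{-19 - 9}} = \frac{5184781}{-8299683 - 2803 \sqrt{-19 - 9} + 2961 \left(\left(-2014\right) \left(- \frac{1}{866}\right)\right) + \left(-2014\right) \left(- \frac{1}{866}\right) \sqrt{-19 - 9}} = \frac{5184781}{-8299683 - 2803 \sqrt{-28} + 2961 \cdot \frac{1007}{433} + \frac{1007 \sqrt{-28}}{433}} = \frac{5184781}{-8299683 - 2803 \cdot 2 i \sqrt{7} + \frac{2981727}{433} + \frac{1007 \cdot 2 i \sqrt{7}}{433}} = \frac{5184781}{-8299683 - 5606 i \sqrt{7} + \frac{2981727}{433} + \frac{2014 i \sqrt{7}}{433}} = \frac{5184781}{- \frac{3590781012}{433} - \frac{2425384 i \sqrt{7}}{433}}$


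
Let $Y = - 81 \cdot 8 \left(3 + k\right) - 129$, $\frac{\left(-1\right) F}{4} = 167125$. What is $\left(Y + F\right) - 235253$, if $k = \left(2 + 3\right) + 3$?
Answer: $-911010$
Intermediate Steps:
$k = 8$ ($k = 5 + 3 = 8$)
$F = -668500$ ($F = \left(-4\right) 167125 = -668500$)
$Y = -7257$ ($Y = - 81 \cdot 8 \left(3 + 8\right) - 129 = - 81 \cdot 8 \cdot 11 - 129 = \left(-81\right) 88 - 129 = -7128 - 129 = -7257$)
$\left(Y + F\right) - 235253 = \left(-7257 - 668500\right) - 235253 = -675757 - 235253 = -911010$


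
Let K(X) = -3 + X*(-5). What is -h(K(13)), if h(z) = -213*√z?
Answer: 426*I*√17 ≈ 1756.4*I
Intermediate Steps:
K(X) = -3 - 5*X
-h(K(13)) = -(-213)*√(-3 - 5*13) = -(-213)*√(-3 - 65) = -(-213)*√(-68) = -(-213)*2*I*√17 = -(-426)*I*√17 = 426*I*√17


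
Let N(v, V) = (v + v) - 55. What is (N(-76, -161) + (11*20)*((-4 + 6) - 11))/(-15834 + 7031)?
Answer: 2187/8803 ≈ 0.24844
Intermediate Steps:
N(v, V) = -55 + 2*v (N(v, V) = 2*v - 55 = -55 + 2*v)
(N(-76, -161) + (11*20)*((-4 + 6) - 11))/(-15834 + 7031) = ((-55 + 2*(-76)) + (11*20)*((-4 + 6) - 11))/(-15834 + 7031) = ((-55 - 152) + 220*(2 - 11))/(-8803) = (-207 + 220*(-9))*(-1/8803) = (-207 - 1980)*(-1/8803) = -2187*(-1/8803) = 2187/8803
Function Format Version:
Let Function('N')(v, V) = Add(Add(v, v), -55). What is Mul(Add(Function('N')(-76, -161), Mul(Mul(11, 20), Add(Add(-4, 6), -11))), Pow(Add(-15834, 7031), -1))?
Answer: Rational(2187, 8803) ≈ 0.24844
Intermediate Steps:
Function('N')(v, V) = Add(-55, Mul(2, v)) (Function('N')(v, V) = Add(Mul(2, v), -55) = Add(-55, Mul(2, v)))
Mul(Add(Function('N')(-76, -161), Mul(Mul(11, 20), Add(Add(-4, 6), -11))), Pow(Add(-15834, 7031), -1)) = Mul(Add(Add(-55, Mul(2, -76)), Mul(Mul(11, 20), Add(Add(-4, 6), -11))), Pow(Add(-15834, 7031), -1)) = Mul(Add(Add(-55, -152), Mul(220, Add(2, -11))), Pow(-8803, -1)) = Mul(Add(-207, Mul(220, -9)), Rational(-1, 8803)) = Mul(Add(-207, -1980), Rational(-1, 8803)) = Mul(-2187, Rational(-1, 8803)) = Rational(2187, 8803)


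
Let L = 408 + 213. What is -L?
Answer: -621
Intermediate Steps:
L = 621
-L = -1*621 = -621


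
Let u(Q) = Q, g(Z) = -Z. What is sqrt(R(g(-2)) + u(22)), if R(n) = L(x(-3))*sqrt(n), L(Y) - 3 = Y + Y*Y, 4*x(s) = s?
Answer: sqrt(352 + 45*sqrt(2))/4 ≈ 5.0968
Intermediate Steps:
x(s) = s/4
L(Y) = 3 + Y + Y**2 (L(Y) = 3 + (Y + Y*Y) = 3 + (Y + Y**2) = 3 + Y + Y**2)
R(n) = 45*sqrt(n)/16 (R(n) = (3 + (1/4)*(-3) + ((1/4)*(-3))**2)*sqrt(n) = (3 - 3/4 + (-3/4)**2)*sqrt(n) = (3 - 3/4 + 9/16)*sqrt(n) = 45*sqrt(n)/16)
sqrt(R(g(-2)) + u(22)) = sqrt(45*sqrt(-1*(-2))/16 + 22) = sqrt(45*sqrt(2)/16 + 22) = sqrt(22 + 45*sqrt(2)/16)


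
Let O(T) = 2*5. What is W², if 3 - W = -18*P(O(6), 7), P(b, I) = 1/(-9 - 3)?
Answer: 9/4 ≈ 2.2500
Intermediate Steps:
O(T) = 10
P(b, I) = -1/12 (P(b, I) = 1/(-12) = -1/12)
W = 3/2 (W = 3 - (-18)*(-1)/12 = 3 - 1*3/2 = 3 - 3/2 = 3/2 ≈ 1.5000)
W² = (3/2)² = 9/4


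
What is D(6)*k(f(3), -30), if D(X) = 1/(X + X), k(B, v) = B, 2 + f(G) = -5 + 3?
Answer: -⅓ ≈ -0.33333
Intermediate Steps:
f(G) = -4 (f(G) = -2 + (-5 + 3) = -2 - 2 = -4)
D(X) = 1/(2*X)
D(6)*k(f(3), -30) = ((½)/6)*(-4) = ((½)*(⅙))*(-4) = (1/12)*(-4) = -⅓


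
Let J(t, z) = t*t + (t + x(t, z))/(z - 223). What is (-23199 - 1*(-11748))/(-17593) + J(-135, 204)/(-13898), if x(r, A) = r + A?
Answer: -3069403251/4645642766 ≈ -0.66071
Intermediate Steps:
x(r, A) = A + r
J(t, z) = t² + (z + 2*t)/(-223 + z) (J(t, z) = t*t + (t + (z + t))/(z - 223) = t² + (t + (t + z))/(-223 + z) = t² + (z + 2*t)/(-223 + z))
(-23199 - 1*(-11748))/(-17593) + J(-135, 204)/(-13898) = (-23199 - 1*(-11748))/(-17593) + ((204 - 223*(-135)² + 2*(-135) + 204*(-135)²)/(-223 + 204))/(-13898) = (-23199 + 11748)*(-1/17593) + ((204 - 223*18225 - 270 + 204*18225)/(-19))*(-1/13898) = -11451*(-1/17593) - (204 - 4064175 - 270 + 3717900)/19*(-1/13898) = 11451/17593 - 1/19*(-346341)*(-1/13898) = 11451/17593 + (346341/19)*(-1/13898) = 11451/17593 - 346341/264062 = -3069403251/4645642766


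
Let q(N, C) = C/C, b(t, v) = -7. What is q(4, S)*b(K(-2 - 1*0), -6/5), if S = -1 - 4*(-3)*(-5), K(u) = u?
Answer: -7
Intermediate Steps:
S = -61 (S = -1 - (-12)*(-5) = -1 - 1*60 = -1 - 60 = -61)
q(N, C) = 1
q(4, S)*b(K(-2 - 1*0), -6/5) = 1*(-7) = -7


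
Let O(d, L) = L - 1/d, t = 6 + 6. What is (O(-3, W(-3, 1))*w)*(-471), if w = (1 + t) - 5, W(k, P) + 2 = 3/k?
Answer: 10048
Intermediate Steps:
t = 12
W(k, P) = -2 + 3/k
w = 8 (w = (1 + 12) - 5 = 13 - 5 = 8)
(O(-3, W(-3, 1))*w)*(-471) = (((-2 + 3/(-3)) - 1/(-3))*8)*(-471) = (((-2 + 3*(-1/3)) - 1*(-1/3))*8)*(-471) = (((-2 - 1) + 1/3)*8)*(-471) = ((-3 + 1/3)*8)*(-471) = -8/3*8*(-471) = -64/3*(-471) = 10048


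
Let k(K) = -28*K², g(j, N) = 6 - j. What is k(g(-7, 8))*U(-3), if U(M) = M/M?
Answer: -4732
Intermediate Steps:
U(M) = 1
k(g(-7, 8))*U(-3) = -28*(6 - 1*(-7))²*1 = -28*(6 + 7)²*1 = -28*13²*1 = -28*169*1 = -4732*1 = -4732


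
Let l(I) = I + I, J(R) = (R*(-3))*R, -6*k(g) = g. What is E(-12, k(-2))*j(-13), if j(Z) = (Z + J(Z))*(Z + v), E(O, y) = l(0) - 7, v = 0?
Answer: -47320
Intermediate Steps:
k(g) = -g/6
J(R) = -3*R**2 (J(R) = (-3*R)*R = -3*R**2)
l(I) = 2*I
E(O, y) = -7 (E(O, y) = 2*0 - 7 = 0 - 7 = -7)
j(Z) = Z*(Z - 3*Z**2) (j(Z) = (Z - 3*Z**2)*(Z + 0) = (Z - 3*Z**2)*Z = Z*(Z - 3*Z**2))
E(-12, k(-2))*j(-13) = -7*(-13)**2*(1 - 3*(-13)) = -1183*(1 + 39) = -1183*40 = -7*6760 = -47320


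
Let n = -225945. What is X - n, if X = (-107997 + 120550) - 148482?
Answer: 90016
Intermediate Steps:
X = -135929 (X = 12553 - 148482 = -135929)
X - n = -135929 - 1*(-225945) = -135929 + 225945 = 90016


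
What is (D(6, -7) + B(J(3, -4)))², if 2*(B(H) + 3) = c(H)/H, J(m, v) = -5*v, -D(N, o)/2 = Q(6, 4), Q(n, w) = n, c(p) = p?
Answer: 841/4 ≈ 210.25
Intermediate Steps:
D(N, o) = -12 (D(N, o) = -2*6 = -12)
B(H) = -5/2 (B(H) = -3 + (H/H)/2 = -3 + (½)*1 = -3 + ½ = -5/2)
(D(6, -7) + B(J(3, -4)))² = (-12 - 5/2)² = (-29/2)² = 841/4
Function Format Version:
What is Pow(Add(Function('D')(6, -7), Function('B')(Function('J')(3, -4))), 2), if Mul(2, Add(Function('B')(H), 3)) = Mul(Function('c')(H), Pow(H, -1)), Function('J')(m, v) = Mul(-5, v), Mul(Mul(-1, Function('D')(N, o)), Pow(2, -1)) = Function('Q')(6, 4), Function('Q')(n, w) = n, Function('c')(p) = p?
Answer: Rational(841, 4) ≈ 210.25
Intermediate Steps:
Function('D')(N, o) = -12 (Function('D')(N, o) = Mul(-2, 6) = -12)
Function('B')(H) = Rational(-5, 2) (Function('B')(H) = Add(-3, Mul(Rational(1, 2), Mul(H, Pow(H, -1)))) = Add(-3, Mul(Rational(1, 2), 1)) = Add(-3, Rational(1, 2)) = Rational(-5, 2))
Pow(Add(Function('D')(6, -7), Function('B')(Function('J')(3, -4))), 2) = Pow(Add(-12, Rational(-5, 2)), 2) = Pow(Rational(-29, 2), 2) = Rational(841, 4)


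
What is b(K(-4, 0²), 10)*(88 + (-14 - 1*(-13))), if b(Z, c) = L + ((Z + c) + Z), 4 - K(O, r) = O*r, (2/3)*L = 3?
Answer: 3915/2 ≈ 1957.5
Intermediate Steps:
L = 9/2 (L = (3/2)*3 = 9/2 ≈ 4.5000)
K(O, r) = 4 - O*r
b(Z, c) = 9/2 + c + 2*Z (b(Z, c) = 9/2 + ((Z + c) + Z) = 9/2 + (c + 2*Z) = 9/2 + c + 2*Z)
b(K(-4, 0²), 10)*(88 + (-14 - 1*(-13))) = (9/2 + 10 + 2*(4 - 1*(-4)*0²))*(88 + (-14 - 1*(-13))) = (9/2 + 10 + 2*(4 - 1*(-4)*0))*(88 + (-14 + 13)) = (9/2 + 10 + 2*(4 + 0))*(88 - 1) = (9/2 + 10 + 2*4)*87 = (9/2 + 10 + 8)*87 = (45/2)*87 = 3915/2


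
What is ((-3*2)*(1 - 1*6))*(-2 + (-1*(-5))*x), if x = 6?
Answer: 840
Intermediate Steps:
((-3*2)*(1 - 1*6))*(-2 + (-1*(-5))*x) = ((-3*2)*(1 - 1*6))*(-2 - 1*(-5)*6) = (-6*(1 - 6))*(-2 + 5*6) = (-6*(-5))*(-2 + 30) = 30*28 = 840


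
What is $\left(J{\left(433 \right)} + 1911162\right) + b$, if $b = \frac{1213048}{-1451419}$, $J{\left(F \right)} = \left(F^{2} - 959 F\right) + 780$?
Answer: $\frac{2444455444048}{1451419} \approx 1.6842 \cdot 10^{6}$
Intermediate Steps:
$J{\left(F \right)} = 780 + F^{2} - 959 F$
$b = - \frac{1213048}{1451419}$ ($b = 1213048 \left(- \frac{1}{1451419}\right) = - \frac{1213048}{1451419} \approx -0.83577$)
$\left(J{\left(433 \right)} + 1911162\right) + b = \left(\left(780 + 433^{2} - 415247\right) + 1911162\right) - \frac{1213048}{1451419} = \left(\left(780 + 187489 - 415247\right) + 1911162\right) - \frac{1213048}{1451419} = \left(-226978 + 1911162\right) - \frac{1213048}{1451419} = 1684184 - \frac{1213048}{1451419} = \frac{2444455444048}{1451419}$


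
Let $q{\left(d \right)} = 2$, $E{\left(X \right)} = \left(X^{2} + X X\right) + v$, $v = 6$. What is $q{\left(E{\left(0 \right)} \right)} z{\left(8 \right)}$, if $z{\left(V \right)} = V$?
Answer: $16$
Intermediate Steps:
$E{\left(X \right)} = 6 + 2 X^{2}$ ($E{\left(X \right)} = \left(X^{2} + X X\right) + 6 = \left(X^{2} + X^{2}\right) + 6 = 2 X^{2} + 6 = 6 + 2 X^{2}$)
$q{\left(E{\left(0 \right)} \right)} z{\left(8 \right)} = 2 \cdot 8 = 16$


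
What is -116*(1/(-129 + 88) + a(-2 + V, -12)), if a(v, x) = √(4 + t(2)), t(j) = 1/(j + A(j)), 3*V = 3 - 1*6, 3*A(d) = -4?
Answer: 116/41 - 58*√22 ≈ -269.21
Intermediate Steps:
A(d) = -4/3 (A(d) = (⅓)*(-4) = -4/3)
V = -1 (V = (3 - 1*6)/3 = (3 - 6)/3 = (⅓)*(-3) = -1)
t(j) = 1/(-4/3 + j) (t(j) = 1/(j - 4/3) = 1/(-4/3 + j))
a(v, x) = √22/2 (a(v, x) = √(4 + 3/(-4 + 3*2)) = √(4 + 3/(-4 + 6)) = √(4 + 3/2) = √(11/2) = √22/2)
-116*(1/(-129 + 88) + a(-2 + V, -12)) = -116*(1/(-129 + 88) + √22/2) = -116*(1/(-41) + √22/2) = -116*(-1/41 + √22/2) = 116/41 - 58*√22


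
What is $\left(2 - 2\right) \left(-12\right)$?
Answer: $0$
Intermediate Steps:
$\left(2 - 2\right) \left(-12\right) = 0 \left(-12\right) = 0$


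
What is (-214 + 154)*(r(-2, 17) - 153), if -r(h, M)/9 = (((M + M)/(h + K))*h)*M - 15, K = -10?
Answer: 53100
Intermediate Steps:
r(h, M) = 135 - 18*h*M²/(-10 + h) (r(h, M) = -9*((((M + M)/(h - 10))*h)*M - 15) = -9*((((2*M)/(-10 + h))*h)*M - 15) = -9*(((2*M/(-10 + h))*h)*M - 15) = -9*((2*M*h/(-10 + h))*M - 15) = -9*(2*h*M²/(-10 + h) - 15) = -9*(-15 + 2*h*M²/(-10 + h)) = 135 - 18*h*M²/(-10 + h))
(-214 + 154)*(r(-2, 17) - 153) = (-214 + 154)*(9*(-150 + 15*(-2) - 2*(-2)*17²)/(-10 - 2) - 153) = -60*(9*(-150 - 30 - 2*(-2)*289)/(-12) - 153) = -60*(9*(-1/12)*(-150 - 30 + 1156) - 153) = -60*(9*(-1/12)*976 - 153) = -60*(-732 - 153) = -60*(-885) = 53100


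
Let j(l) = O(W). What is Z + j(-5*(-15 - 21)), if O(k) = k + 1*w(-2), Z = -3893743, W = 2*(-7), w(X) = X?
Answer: -3893759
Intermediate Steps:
W = -14
O(k) = -2 + k (O(k) = k + 1*(-2) = k - 2 = -2 + k)
j(l) = -16 (j(l) = -2 - 14 = -16)
Z + j(-5*(-15 - 21)) = -3893743 - 16 = -3893759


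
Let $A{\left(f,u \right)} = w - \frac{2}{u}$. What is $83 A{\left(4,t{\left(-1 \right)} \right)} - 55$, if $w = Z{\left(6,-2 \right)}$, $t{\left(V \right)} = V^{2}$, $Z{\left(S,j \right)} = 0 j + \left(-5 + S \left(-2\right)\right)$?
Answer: $-1632$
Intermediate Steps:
$Z{\left(S,j \right)} = -5 - 2 S$ ($Z{\left(S,j \right)} = 0 - \left(5 + 2 S\right) = -5 - 2 S$)
$w = -17$ ($w = -5 - 12 = -17$)
$A{\left(f,u \right)} = -17 - \frac{2}{u}$
$83 A{\left(4,t{\left(-1 \right)} \right)} - 55 = 83 \left(-17 - \frac{2}{\left(-1\right)^{2}}\right) - 55 = 83 \left(-17 - \frac{2}{1}\right) - 55 = 83 \left(-17 - 2\right) - 55 = 83 \left(-19\right) - 55 = -1577 - 55 = -1632$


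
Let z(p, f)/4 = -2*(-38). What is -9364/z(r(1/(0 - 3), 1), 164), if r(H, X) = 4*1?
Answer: -2341/76 ≈ -30.803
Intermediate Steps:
r(H, X) = 4
z(p, f) = 304 (z(p, f) = 4*(-2*(-38)) = 4*76 = 304)
-9364/z(r(1/(0 - 3), 1), 164) = -9364/304 = -9364*1/304 = -2341/76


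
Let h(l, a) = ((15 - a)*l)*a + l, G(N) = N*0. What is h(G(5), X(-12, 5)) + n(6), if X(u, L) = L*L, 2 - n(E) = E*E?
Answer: -34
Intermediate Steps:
n(E) = 2 - E² (n(E) = 2 - E*E = 2 - E²)
G(N) = 0
X(u, L) = L²
h(l, a) = l + a*l*(15 - a) (h(l, a) = (l*(15 - a))*a + l = a*l*(15 - a) + l = l + a*l*(15 - a))
h(G(5), X(-12, 5)) + n(6) = 0*(1 - (5²)² + 15*5²) + (2 - 1*6²) = 0*(1 - 1*25² + 15*25) + (2 - 1*36) = 0*(1 - 1*625 + 375) + (2 - 36) = 0*(1 - 625 + 375) - 34 = 0*(-249) - 34 = 0 - 34 = -34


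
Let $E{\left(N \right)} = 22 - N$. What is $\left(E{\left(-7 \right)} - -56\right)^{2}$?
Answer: $7225$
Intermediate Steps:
$\left(E{\left(-7 \right)} - -56\right)^{2} = \left(\left(22 - -7\right) - -56\right)^{2} = \left(\left(22 + 7\right) + \left(-67 + 123\right)\right)^{2} = \left(29 + 56\right)^{2} = 85^{2} = 7225$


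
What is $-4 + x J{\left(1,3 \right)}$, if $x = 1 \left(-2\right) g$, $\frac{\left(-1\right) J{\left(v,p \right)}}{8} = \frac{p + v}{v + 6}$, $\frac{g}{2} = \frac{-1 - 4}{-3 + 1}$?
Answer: $\frac{292}{7} \approx 41.714$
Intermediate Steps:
$g = 5$ ($g = 2 \frac{-1 - 4}{-3 + 1} = 2 \left(- \frac{5}{-2}\right) = 2 \left(\left(-5\right) \left(- \frac{1}{2}\right)\right) = 2 \cdot \frac{5}{2} = 5$)
$J{\left(v,p \right)} = - \frac{8 \left(p + v\right)}{6 + v}$ ($J{\left(v,p \right)} = - 8 \frac{p + v}{v + 6} = - 8 \frac{p + v}{6 + v} = - \frac{8 \left(p + v\right)}{6 + v}$)
$x = -10$ ($x = 1 \left(-2\right) 5 = \left(-2\right) 5 = -10$)
$-4 + x J{\left(1,3 \right)} = -4 - 10 \frac{8 \left(\left(-1\right) 3 - 1\right)}{6 + 1} = -4 - 10 \frac{8 \left(-3 - 1\right)}{7} = -4 - 10 \cdot 8 \cdot \frac{1}{7} \left(-4\right) = -4 - - \frac{320}{7} = -4 + \frac{320}{7} = \frac{292}{7}$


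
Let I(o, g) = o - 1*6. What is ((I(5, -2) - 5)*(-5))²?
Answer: 900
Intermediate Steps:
I(o, g) = -6 + o (I(o, g) = o - 6 = -6 + o)
((I(5, -2) - 5)*(-5))² = (((-6 + 5) - 5)*(-5))² = ((-1 - 5)*(-5))² = (-6*(-5))² = 30² = 900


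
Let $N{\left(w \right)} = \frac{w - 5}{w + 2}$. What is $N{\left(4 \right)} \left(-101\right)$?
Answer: $\frac{101}{6} \approx 16.833$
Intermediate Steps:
$N{\left(w \right)} = \frac{-5 + w}{2 + w}$
$N{\left(4 \right)} \left(-101\right) = \frac{-5 + 4}{2 + 4} \left(-101\right) = \frac{1}{6} \left(-1\right) \left(-101\right) = \left(- \frac{1}{6}\right) \left(-101\right) = \frac{101}{6}$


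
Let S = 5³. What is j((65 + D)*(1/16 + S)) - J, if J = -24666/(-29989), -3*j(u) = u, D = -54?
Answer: -220423949/479824 ≈ -459.38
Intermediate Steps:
S = 125
j(u) = -u/3
J = 24666/29989 (J = -24666*(-1/29989) = 24666/29989 ≈ 0.82250)
j((65 + D)*(1/16 + S)) - J = -(65 - 54)*(1/16 + 125)/3 - 1*24666/29989 = -11*(1/16 + 125)/3 - 24666/29989 = -11*2001/(3*16) - 24666/29989 = -⅓*22011/16 - 24666/29989 = -7337/16 - 24666/29989 = -220423949/479824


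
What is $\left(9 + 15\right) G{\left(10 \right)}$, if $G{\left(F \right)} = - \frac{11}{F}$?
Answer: $- \frac{132}{5} \approx -26.4$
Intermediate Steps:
$\left(9 + 15\right) G{\left(10 \right)} = \left(9 + 15\right) \left(- \frac{11}{10}\right) = 24 \left(\left(-11\right) \frac{1}{10}\right) = 24 \left(- \frac{11}{10}\right) = - \frac{132}{5}$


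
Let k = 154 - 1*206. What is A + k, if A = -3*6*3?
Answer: -106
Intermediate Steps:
k = -52 (k = 154 - 206 = -52)
A = -54 (A = -18*3 = -54)
A + k = -54 - 52 = -106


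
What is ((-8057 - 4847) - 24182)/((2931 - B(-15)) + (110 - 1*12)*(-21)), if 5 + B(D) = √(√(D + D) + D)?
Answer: -37086/(878 - √(-15 + I*√30)) ≈ -42.272 - 0.1896*I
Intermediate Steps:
B(D) = -5 + √(D + √2*√D) (B(D) = -5 + √(√(D + D) + D) = -5 + √(√(2*D) + D) = -5 + √(√2*√D + D) = -5 + √(D + √2*√D))
((-8057 - 4847) - 24182)/((2931 - B(-15)) + (110 - 1*12)*(-21)) = ((-8057 - 4847) - 24182)/((2931 - (-5 + √(-15 + √2*√(-15)))) + (110 - 1*12)*(-21)) = (-12904 - 24182)/((2931 - (-5 + √(-15 + √2*(I*√15)))) + (110 - 12)*(-21)) = -37086/((2931 - (-5 + √(-15 + I*√30))) + 98*(-21)) = -37086/((2931 + (5 - √(-15 + I*√30))) - 2058) = -37086/((2936 - √(-15 + I*√30)) - 2058) = -37086/(878 - √(-15 + I*√30))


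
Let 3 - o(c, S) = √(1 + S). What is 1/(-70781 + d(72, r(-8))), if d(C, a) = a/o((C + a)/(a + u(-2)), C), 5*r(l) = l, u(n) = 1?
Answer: -14156185/1001987868762 - 5*√73/1001987868762 ≈ -1.4128e-5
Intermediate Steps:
r(l) = l/5
o(c, S) = 3 - √(1 + S)
d(C, a) = a/(3 - √(1 + C))
1/(-70781 + d(72, r(-8))) = 1/(-70781 - (⅕)*(-8)/(-3 + √(1 + 72))) = 1/(-70781 - 1*(-8/5)/(-3 + √73)) = 1/(-70781 + 8/(5*(-3 + √73)))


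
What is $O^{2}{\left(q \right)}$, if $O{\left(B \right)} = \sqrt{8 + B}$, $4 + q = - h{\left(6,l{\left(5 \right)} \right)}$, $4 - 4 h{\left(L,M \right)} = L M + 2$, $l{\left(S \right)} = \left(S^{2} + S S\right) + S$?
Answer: $86$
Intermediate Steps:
$l{\left(S \right)} = S + 2 S^{2}$ ($l{\left(S \right)} = \left(S^{2} + S^{2}\right) + S = 2 S^{2} + S = S + 2 S^{2}$)
$h{\left(L,M \right)} = \frac{1}{2} - \frac{L M}{4}$ ($h{\left(L,M \right)} = 1 - \frac{L M + 2}{4} = 1 - \frac{2 + L M}{4} = 1 - \left(\frac{1}{2} + \frac{L M}{4}\right) = \frac{1}{2} - \frac{L M}{4}$)
$q = 78$ ($q = -4 - \left(\frac{1}{2} - \frac{3 \cdot 5 \left(1 + 2 \cdot 5\right)}{2}\right) = -4 - \left(\frac{1}{2} - \frac{3 \cdot 5 \left(1 + 10\right)}{2}\right) = -4 - \left(\frac{1}{2} - \frac{3 \cdot 5 \cdot 11}{2}\right) = -4 - \left(\frac{1}{2} - \frac{3}{2} \cdot 55\right) = -4 - \left(\frac{1}{2} - \frac{165}{2}\right) = -4 - -82 = -4 + 82 = 78$)
$O^{2}{\left(q \right)} = \left(\sqrt{8 + 78}\right)^{2} = \left(\sqrt{86}\right)^{2} = 86$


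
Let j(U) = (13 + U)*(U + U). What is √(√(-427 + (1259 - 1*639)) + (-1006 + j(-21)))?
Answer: √(-670 + √193) ≈ 25.615*I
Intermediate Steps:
j(U) = 2*U*(13 + U) (j(U) = (13 + U)*(2*U) = 2*U*(13 + U))
√(√(-427 + (1259 - 1*639)) + (-1006 + j(-21))) = √(√(-427 + (1259 - 1*639)) + (-1006 + 2*(-21)*(13 - 21))) = √(√(-427 + (1259 - 639)) + (-1006 + 2*(-21)*(-8))) = √(√(-427 + 620) + (-1006 + 336)) = √(√193 - 670) = √(-670 + √193)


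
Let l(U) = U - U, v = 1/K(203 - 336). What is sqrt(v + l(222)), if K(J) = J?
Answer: I*sqrt(133)/133 ≈ 0.086711*I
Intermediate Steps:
v = -1/133 (v = 1/(203 - 336) = 1/(-133) = -1/133 ≈ -0.0075188)
l(U) = 0
sqrt(v + l(222)) = sqrt(-1/133 + 0) = sqrt(-1/133) = I*sqrt(133)/133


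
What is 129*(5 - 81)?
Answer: -9804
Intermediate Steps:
129*(5 - 81) = 129*(-76) = -9804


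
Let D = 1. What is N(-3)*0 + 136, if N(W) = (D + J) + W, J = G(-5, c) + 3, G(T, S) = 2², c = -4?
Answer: 136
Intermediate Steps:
G(T, S) = 4
J = 7 (J = 4 + 3 = 7)
N(W) = 8 + W (N(W) = (1 + 7) + W = 8 + W)
N(-3)*0 + 136 = (8 - 3)*0 + 136 = 5*0 + 136 = 0 + 136 = 136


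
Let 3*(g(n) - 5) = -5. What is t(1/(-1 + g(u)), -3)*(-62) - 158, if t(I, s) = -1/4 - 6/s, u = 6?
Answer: -533/2 ≈ -266.50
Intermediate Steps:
g(n) = 10/3 (g(n) = 5 + (1/3)*(-5) = 5 - 5/3 = 10/3)
t(I, s) = -1/4 - 6/s (t(I, s) = -1*1/4 - 6/s = -1/4 - 6/s)
t(1/(-1 + g(u)), -3)*(-62) - 158 = ((1/4)*(-24 - 1*(-3))/(-3))*(-62) - 158 = ((1/4)*(-1/3)*(-24 + 3))*(-62) - 158 = ((1/4)*(-1/3)*(-21))*(-62) - 158 = (7/4)*(-62) - 158 = -217/2 - 158 = -533/2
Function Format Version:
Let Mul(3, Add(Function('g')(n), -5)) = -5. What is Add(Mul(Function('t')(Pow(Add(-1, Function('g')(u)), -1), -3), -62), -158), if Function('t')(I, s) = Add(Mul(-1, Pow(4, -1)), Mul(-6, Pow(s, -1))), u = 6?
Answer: Rational(-533, 2) ≈ -266.50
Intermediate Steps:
Function('g')(n) = Rational(10, 3) (Function('g')(n) = Add(5, Mul(Rational(1, 3), -5)) = Add(5, Rational(-5, 3)) = Rational(10, 3))
Function('t')(I, s) = Add(Rational(-1, 4), Mul(-6, Pow(s, -1))) (Function('t')(I, s) = Add(Mul(-1, Rational(1, 4)), Mul(-6, Pow(s, -1))) = Add(Rational(-1, 4), Mul(-6, Pow(s, -1))))
Add(Mul(Function('t')(Pow(Add(-1, Function('g')(u)), -1), -3), -62), -158) = Add(Mul(Mul(Rational(1, 4), Pow(-3, -1), Add(-24, Mul(-1, -3))), -62), -158) = Add(Mul(Mul(Rational(1, 4), Rational(-1, 3), Add(-24, 3)), -62), -158) = Add(Mul(Mul(Rational(1, 4), Rational(-1, 3), -21), -62), -158) = Add(Mul(Rational(7, 4), -62), -158) = Add(Rational(-217, 2), -158) = Rational(-533, 2)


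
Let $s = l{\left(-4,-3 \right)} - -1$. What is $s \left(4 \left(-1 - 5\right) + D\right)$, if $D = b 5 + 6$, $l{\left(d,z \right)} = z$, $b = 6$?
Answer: $-24$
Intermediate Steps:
$s = -2$ ($s = -3 - -1 = -3 + 1 = -2$)
$D = 36$ ($D = 6 \cdot 5 + 6 = 30 + 6 = 36$)
$s \left(4 \left(-1 - 5\right) + D\right) = - 2 \left(4 \left(-1 - 5\right) + 36\right) = - 2 \left(4 \left(-6\right) + 36\right) = - 2 \left(-24 + 36\right) = \left(-2\right) 12 = -24$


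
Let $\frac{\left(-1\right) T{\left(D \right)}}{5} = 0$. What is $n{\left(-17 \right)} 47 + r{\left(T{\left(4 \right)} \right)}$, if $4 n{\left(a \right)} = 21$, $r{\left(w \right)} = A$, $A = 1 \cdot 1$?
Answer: $\frac{991}{4} \approx 247.75$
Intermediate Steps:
$A = 1$
$T{\left(D \right)} = 0$ ($T{\left(D \right)} = \left(-5\right) 0 = 0$)
$r{\left(w \right)} = 1$
$n{\left(a \right)} = \frac{21}{4}$ ($n{\left(a \right)} = \frac{1}{4} \cdot 21 = \frac{21}{4}$)
$n{\left(-17 \right)} 47 + r{\left(T{\left(4 \right)} \right)} = \frac{21}{4} \cdot 47 + 1 = \frac{987}{4} + 1 = \frac{991}{4}$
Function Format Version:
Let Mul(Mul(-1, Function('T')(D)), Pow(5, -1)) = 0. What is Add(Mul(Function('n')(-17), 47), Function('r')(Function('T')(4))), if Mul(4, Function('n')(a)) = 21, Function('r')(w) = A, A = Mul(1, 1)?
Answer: Rational(991, 4) ≈ 247.75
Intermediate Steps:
A = 1
Function('T')(D) = 0 (Function('T')(D) = Mul(-5, 0) = 0)
Function('r')(w) = 1
Function('n')(a) = Rational(21, 4) (Function('n')(a) = Mul(Rational(1, 4), 21) = Rational(21, 4))
Add(Mul(Function('n')(-17), 47), Function('r')(Function('T')(4))) = Add(Mul(Rational(21, 4), 47), 1) = Add(Rational(987, 4), 1) = Rational(991, 4)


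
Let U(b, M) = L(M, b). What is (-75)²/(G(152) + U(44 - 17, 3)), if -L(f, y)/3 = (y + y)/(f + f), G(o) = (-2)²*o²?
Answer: 5625/92389 ≈ 0.060884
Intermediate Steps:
G(o) = 4*o²
L(f, y) = -3*y/f (L(f, y) = -3*(y + y)/(f + f) = -3*2*y/(2*f) = -3*2*y*1/(2*f) = -3*y/f)
U(b, M) = -3*b/M
(-75)²/(G(152) + U(44 - 17, 3)) = (-75)²/(4*152² - 3*(44 - 17)/3) = 5625/(4*23104 - 3*27*⅓) = 5625/(92416 - 27) = 5625/92389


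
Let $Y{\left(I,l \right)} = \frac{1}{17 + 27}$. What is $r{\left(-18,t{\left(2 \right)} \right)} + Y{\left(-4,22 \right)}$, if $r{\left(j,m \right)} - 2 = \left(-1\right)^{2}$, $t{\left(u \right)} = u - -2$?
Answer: $\frac{133}{44} \approx 3.0227$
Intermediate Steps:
$t{\left(u \right)} = 2 + u$ ($t{\left(u \right)} = u + 2 = 2 + u$)
$r{\left(j,m \right)} = 3$ ($r{\left(j,m \right)} = 2 + \left(-1\right)^{2} = 2 + 1 = 3$)
$Y{\left(I,l \right)} = \frac{1}{44}$
$r{\left(-18,t{\left(2 \right)} \right)} + Y{\left(-4,22 \right)} = 3 + \frac{1}{44} = \frac{133}{44}$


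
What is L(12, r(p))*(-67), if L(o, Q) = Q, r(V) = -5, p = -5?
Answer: 335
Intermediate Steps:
L(12, r(p))*(-67) = -5*(-67) = 335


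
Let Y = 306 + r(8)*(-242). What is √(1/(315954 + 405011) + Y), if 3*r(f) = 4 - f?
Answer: √2940974832159735/2162895 ≈ 25.073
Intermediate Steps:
r(f) = 4/3 - f/3 (r(f) = (4 - f)/3 = 4/3 - f/3)
Y = 1886/3 (Y = 306 + (4/3 - ⅓*8)*(-242) = 306 + (4/3 - 8/3)*(-242) = 306 - 4/3*(-242) = 306 + 968/3 = 1886/3 ≈ 628.67)
√(1/(315954 + 405011) + Y) = √(1/(315954 + 405011) + 1886/3) = √(1/720965 + 1886/3) = √(1359739993/2162895) = √2940974832159735/2162895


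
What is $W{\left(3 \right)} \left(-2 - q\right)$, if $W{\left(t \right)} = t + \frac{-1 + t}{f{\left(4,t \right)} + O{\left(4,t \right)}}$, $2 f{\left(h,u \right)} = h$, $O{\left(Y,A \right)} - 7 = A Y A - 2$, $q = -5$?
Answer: $\frac{393}{43} \approx 9.1395$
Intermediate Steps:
$O{\left(Y,A \right)} = 5 + Y A^{2}$ ($O{\left(Y,A \right)} = 7 + \left(A Y A - 2\right) = 7 + \left(Y A^{2} - 2\right) = 7 + \left(-2 + Y A^{2}\right) = 5 + Y A^{2}$)
$f{\left(h,u \right)} = \frac{h}{2}$
$W{\left(t \right)} = t + \frac{-1 + t}{7 + 4 t^{2}}$ ($W{\left(t \right)} = t + \frac{-1 + t}{\frac{1}{2} \cdot 4 + \left(5 + 4 t^{2}\right)} = t + \frac{-1 + t}{2 + \left(5 + 4 t^{2}\right)} = t + \frac{-1 + t}{7 + 4 t^{2}}$)
$W{\left(3 \right)} \left(-2 - q\right) = \frac{-1 + 4 \cdot 3^{3} + 8 \cdot 3}{7 + 4 \cdot 3^{2}} \left(-2 - -5\right) = \frac{-1 + 4 \cdot 27 + 24}{7 + 4 \cdot 9} \left(-2 + 5\right) = \frac{-1 + 108 + 24}{7 + 36} \cdot 3 = \frac{1}{43} \cdot 131 \cdot 3 = \frac{131}{43} \cdot 3 = \frac{393}{43}$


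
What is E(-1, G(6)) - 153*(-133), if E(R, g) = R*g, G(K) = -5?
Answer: 20354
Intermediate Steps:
E(-1, G(6)) - 153*(-133) = -1*(-5) - 153*(-133) = 5 + 20349 = 20354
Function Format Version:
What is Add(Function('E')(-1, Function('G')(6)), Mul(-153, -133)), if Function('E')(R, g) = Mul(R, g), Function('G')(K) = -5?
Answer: 20354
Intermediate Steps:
Add(Function('E')(-1, Function('G')(6)), Mul(-153, -133)) = Add(Mul(-1, -5), Mul(-153, -133)) = Add(5, 20349) = 20354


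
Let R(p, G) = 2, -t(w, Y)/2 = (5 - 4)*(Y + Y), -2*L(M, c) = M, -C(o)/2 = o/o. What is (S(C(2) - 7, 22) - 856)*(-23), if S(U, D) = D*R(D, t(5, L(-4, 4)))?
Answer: 18676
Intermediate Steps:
C(o) = -2 (C(o) = -2*o/o = -2*1 = -2)
L(M, c) = -M/2
t(w, Y) = -4*Y (t(w, Y) = -2*(5 - 4)*(Y + Y) = -2*2*Y = -4*Y)
S(U, D) = 2*D (S(U, D) = D*2 = 2*D)
(S(C(2) - 7, 22) - 856)*(-23) = (2*22 - 856)*(-23) = (44 - 856)*(-23) = -812*(-23) = 18676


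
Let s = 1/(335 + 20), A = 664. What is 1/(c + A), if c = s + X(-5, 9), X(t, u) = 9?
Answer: 355/238916 ≈ 0.0014859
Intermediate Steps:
s = 1/355 ≈ 0.0028169
c = 3196/355 (c = 1/355 + 9 = 3196/355 ≈ 9.0028)
1/(c + A) = 1/(3196/355 + 664) = 1/(238916/355) = 355/238916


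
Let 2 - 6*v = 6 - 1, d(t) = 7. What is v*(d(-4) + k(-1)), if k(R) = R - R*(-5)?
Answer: -1/2 ≈ -0.50000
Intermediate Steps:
k(R) = 6*R (k(R) = R - (-5)*R = R + 5*R = 6*R)
v = -1/2 (v = 1/3 - (6 - 1)/6 = 1/3 - 1/6*5 = 1/3 - 5/6 = -1/2 ≈ -0.50000)
v*(d(-4) + k(-1)) = -(7 + 6*(-1))/2 = -(7 - 6)/2 = -1/2*1 = -1/2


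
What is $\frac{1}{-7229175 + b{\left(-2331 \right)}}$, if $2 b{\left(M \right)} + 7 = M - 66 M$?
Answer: $- \frac{1}{7153421} \approx -1.3979 \cdot 10^{-7}$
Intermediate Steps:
$b{\left(M \right)} = - \frac{7}{2} - \frac{65 M}{2}$ ($b{\left(M \right)} = - \frac{7}{2} + \frac{M - 66 M}{2} = - \frac{7}{2} + \frac{\left(-65\right) M}{2} = - \frac{7}{2} - \frac{65 M}{2}$)
$\frac{1}{-7229175 + b{\left(-2331 \right)}} = \frac{1}{-7229175 - -75754} = \frac{1}{-7229175 + \left(- \frac{7}{2} + \frac{151515}{2}\right)} = \frac{1}{-7229175 + 75754} = \frac{1}{-7153421} = - \frac{1}{7153421}$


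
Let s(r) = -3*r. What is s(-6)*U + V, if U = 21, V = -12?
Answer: 366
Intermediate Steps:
s(-6)*U + V = -3*(-6)*21 - 12 = 18*21 - 12 = 378 - 12 = 366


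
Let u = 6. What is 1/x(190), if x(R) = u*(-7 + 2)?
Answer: -1/30 ≈ -0.033333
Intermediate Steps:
x(R) = -30 (x(R) = 6*(-7 + 2) = 6*(-5) = -30)
1/x(190) = 1/(-30) = -1/30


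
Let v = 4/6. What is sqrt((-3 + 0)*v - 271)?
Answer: I*sqrt(273) ≈ 16.523*I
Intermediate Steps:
v = 2/3 (v = (1/6)*4 = 2/3 ≈ 0.66667)
sqrt((-3 + 0)*v - 271) = sqrt((-3 + 0)*(2/3) - 271) = sqrt(-3*2/3 - 271) = sqrt(-2 - 271) = sqrt(-273) = I*sqrt(273)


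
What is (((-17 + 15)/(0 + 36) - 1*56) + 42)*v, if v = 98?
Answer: -12397/9 ≈ -1377.4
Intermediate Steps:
(((-17 + 15)/(0 + 36) - 1*56) + 42)*v = (((-17 + 15)/(0 + 36) - 1*56) + 42)*98 = ((-2/36 - 56) + 42)*98 = ((-2*1/36 - 56) + 42)*98 = ((-1/18 - 56) + 42)*98 = (-1009/18 + 42)*98 = -253/18*98 = -12397/9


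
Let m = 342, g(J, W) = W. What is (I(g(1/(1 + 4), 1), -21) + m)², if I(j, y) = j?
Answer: 117649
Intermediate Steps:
(I(g(1/(1 + 4), 1), -21) + m)² = (1 + 342)² = 343² = 117649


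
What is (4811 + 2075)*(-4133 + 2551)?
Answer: -10893652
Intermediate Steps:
(4811 + 2075)*(-4133 + 2551) = 6886*(-1582) = -10893652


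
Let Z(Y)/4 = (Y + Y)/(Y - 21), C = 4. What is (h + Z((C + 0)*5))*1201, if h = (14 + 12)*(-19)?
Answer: -785454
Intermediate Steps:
h = -494 (h = 26*(-19) = -494)
Z(Y) = 8*Y/(-21 + Y) (Z(Y) = 4*((Y + Y)/(Y - 21)) = 4*((2*Y)/(-21 + Y)) = 4*(2*Y/(-21 + Y)) = 8*Y/(-21 + Y))
(h + Z((C + 0)*5))*1201 = (-494 + 8*((4 + 0)*5)/(-21 + (4 + 0)*5))*1201 = (-494 + 8*(4*5)/(-21 + 4*5))*1201 = (-494 + 8*20/(-21 + 20))*1201 = (-494 + 8*20/(-1))*1201 = (-494 + 8*20*(-1))*1201 = (-494 - 160)*1201 = -654*1201 = -785454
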